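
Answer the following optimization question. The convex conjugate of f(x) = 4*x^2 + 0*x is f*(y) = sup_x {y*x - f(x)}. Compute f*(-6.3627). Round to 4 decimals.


f*(y) = sup_x {y*x - a*x^2 - b*x} = sup_x {(y-b)*x - a*x^2}
FOC: (y - b) - 2a*x = 0 => x* = (y - b)/(2a)
x* = (-6.3627 - 0)/(2*4) = -0.7953
f*(-6.3627) = (y-b)^2/(4a) = (-6.3627 - 0)^2/(4*4)
= 40.484/16 = 2.5302


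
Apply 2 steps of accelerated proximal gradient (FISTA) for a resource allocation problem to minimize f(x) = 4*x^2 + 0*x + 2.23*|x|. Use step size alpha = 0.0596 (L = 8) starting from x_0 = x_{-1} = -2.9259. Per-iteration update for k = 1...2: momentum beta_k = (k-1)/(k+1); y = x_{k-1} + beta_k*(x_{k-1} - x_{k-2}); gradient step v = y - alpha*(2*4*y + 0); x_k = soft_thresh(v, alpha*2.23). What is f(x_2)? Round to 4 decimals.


FISTA on f(x) = 4*x^2 + 0*x + 2.23*|x|
L = 8, alpha = 0.0596
Iteration 1: beta = 0.0, y = -2.9259 + 0.0*(-2.9259 + 2.9259) = -2.9259
  grad(y) = -23.4072, v = y - alpha*grad = -1.5308
  prox(v) = soft_thresh(-1.5308, 0.1329) = -1.3979
Iteration 2: beta = 0.3333, y = -1.3979 + 0.3333*(-1.3979 + 2.9259) = -0.8886
  grad(y) = -7.1088, v = y - alpha*grad = -0.4649
  prox(v) = soft_thresh(-0.4649, 0.1329) = -0.332
f(x_2) = 4*(-0.332)^2 + 0*(-0.332) + 2.23*|-0.332| = 1.1813


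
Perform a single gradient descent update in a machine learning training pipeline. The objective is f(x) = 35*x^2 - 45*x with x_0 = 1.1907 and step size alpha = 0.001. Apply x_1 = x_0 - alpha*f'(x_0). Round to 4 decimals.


We compute the gradient at x_0 and apply the update.
f'(x) = 70*x - 45
f'(1.1907) = 70*1.1907 - 45 = 38.349
x_1 = 1.1907 - 0.001*38.349 = 1.1524


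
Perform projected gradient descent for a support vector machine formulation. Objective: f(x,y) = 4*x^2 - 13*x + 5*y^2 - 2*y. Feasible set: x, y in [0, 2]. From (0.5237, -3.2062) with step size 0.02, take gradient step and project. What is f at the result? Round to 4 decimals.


Step 1: Compute gradient at (0.5237, -3.2062).
grad_x = 2*4*0.5237 - 13 = -8.8104
grad_y = 2*5*-3.2062 - 2 = -34.062
Step 2: Gradient step.
x_raw = 0.5237 - 0.02*-8.8104 = 0.6999
y_raw = -3.2062 - 0.02*-34.062 = -2.525
Step 3: Project onto [0, 2].
x_proj = clip(0.6999) = 0.6999
y_proj = clip(-2.525) = 0.0
Step 4: Evaluate f.
f(0.6999, 0.0) = -7.1393


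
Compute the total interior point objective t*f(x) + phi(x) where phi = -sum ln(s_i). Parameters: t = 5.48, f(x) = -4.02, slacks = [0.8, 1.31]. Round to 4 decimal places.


Step 1: Compute log-barrier.
ln values: [-0.2231, 0.27]
phi = -(-0.2231 + 0.27) = -0.0469
Step 2: Compute augmented objective.
t*f(x) = 5.48*-4.02 = -22.0296
Total = -22.0296 - 0.0469 = -22.0765


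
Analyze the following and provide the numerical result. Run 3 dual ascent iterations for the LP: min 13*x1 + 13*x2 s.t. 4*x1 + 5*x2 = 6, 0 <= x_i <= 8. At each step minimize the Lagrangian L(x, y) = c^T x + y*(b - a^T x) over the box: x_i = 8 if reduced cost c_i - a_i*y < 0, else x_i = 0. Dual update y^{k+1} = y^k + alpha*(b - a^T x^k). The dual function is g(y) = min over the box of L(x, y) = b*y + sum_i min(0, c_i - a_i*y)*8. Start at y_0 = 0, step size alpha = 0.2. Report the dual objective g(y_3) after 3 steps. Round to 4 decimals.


Dual ascent for LP: min 13*x1 + 13*x2, 4*x1 + 5*x2 = 6, 0 <= x_i <= 8
Step 1: y^k = 0.0, reduced costs: (13.0, 13.0)
  x^k = (0.0, 0.0), subgradient = b - a^T x = 6.0
  y^{k+1} = 0.0 + 0.2*6.0 = 1.2
Step 2: y^k = 1.2, reduced costs: (8.2, 7.0)
  x^k = (0.0, 0.0), subgradient = b - a^T x = 6.0
  y^{k+1} = 1.2 + 0.2*6.0 = 2.4
Step 3: y^k = 2.4, reduced costs: (3.4, 1.0)
  x^k = (0.0, 0.0), subgradient = b - a^T x = 6.0
  y^{k+1} = 2.4 + 0.2*6.0 = 3.6
Dual objective at y_3 = 3.6: reduced costs (-1.4, -5.0), box minimizer x = (8.0, 8.0)
g(y_3) = b*y + (c1 - a1*y)*x1 + (c2 - a2*y)*x2 = 6*3.6 + (-1.4)*8.0 + (-5.0)*8.0 = 21.6 - 11.2 - 40.0 = -29.6


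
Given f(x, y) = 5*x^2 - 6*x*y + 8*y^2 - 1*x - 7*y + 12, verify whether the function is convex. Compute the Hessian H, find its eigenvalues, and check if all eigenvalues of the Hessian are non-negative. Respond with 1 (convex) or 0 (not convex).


The Hessian of f(x,y) = 5*x^2 - 6*x*y + 8*y^2 - 1*x - 7*y + 12 is:
H = [[10, -6], [-6, 16]]
Trace = 10 + 16 = 26
Determinant = 10*16 - (-6)^2 = 124
Discriminant = (26)^2 - 4*124 = 180.0
Eigenvalues: lambda_1 = 6.2918, lambda_2 = 19.7082
The function is convex.

1


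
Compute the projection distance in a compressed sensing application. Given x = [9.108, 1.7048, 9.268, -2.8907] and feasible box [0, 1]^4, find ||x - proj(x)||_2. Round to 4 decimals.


Project each component onto [0, 1].
clip(9.108) = 1.0, clip(1.7048) = 1.0, clip(9.268) = 1.0, clip(-2.8907) = 0.0
Projection = [1.0, 1.0, 1.0, 0.0]
Squared diffs: [65.7397, 0.4967, 68.3598, 8.3561]
Distance = sqrt(142.9523) = 11.9563


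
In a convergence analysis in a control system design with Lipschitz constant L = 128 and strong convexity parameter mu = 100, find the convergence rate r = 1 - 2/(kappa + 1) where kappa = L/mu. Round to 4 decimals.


Step 1: Compute the condition number.
kappa = L/mu = 128/100 = 1.28
Step 2: Compute the convergence rate.
r = 1 - 2/(kappa + 1) = 1 - 2*mu/(L + mu) = (L - mu)/(L + mu) = 28/228 = 0.1228


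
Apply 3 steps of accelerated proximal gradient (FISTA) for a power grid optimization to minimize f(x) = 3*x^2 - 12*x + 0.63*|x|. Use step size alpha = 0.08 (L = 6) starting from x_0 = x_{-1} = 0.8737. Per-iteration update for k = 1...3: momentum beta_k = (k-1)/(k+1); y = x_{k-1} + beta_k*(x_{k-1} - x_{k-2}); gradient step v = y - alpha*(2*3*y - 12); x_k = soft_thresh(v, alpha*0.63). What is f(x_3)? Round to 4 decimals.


FISTA on f(x) = 3*x^2 - 12*x + 0.63*|x|
L = 6, alpha = 0.08
Iteration 1: beta = 0.0, y = 0.8737 + 0.0*(0.8737 - 0.8737) = 0.8737
  grad(y) = -6.7578, v = y - alpha*grad = 1.4143
  prox(v) = soft_thresh(1.4143, 0.0504) = 1.3639
Iteration 2: beta = 0.3333, y = 1.3639 + 0.3333*(1.3639 - 0.8737) = 1.5273
  grad(y) = -2.836, v = y - alpha*grad = 1.7542
  prox(v) = soft_thresh(1.7542, 0.0504) = 1.7038
Iteration 3: beta = 0.5, y = 1.7038 + 0.5*(1.7038 - 1.3639) = 1.8738
  grad(y) = -0.7575, v = y - alpha*grad = 1.9344
  prox(v) = soft_thresh(1.9344, 0.0504) = 1.884
f(x_3) = 3*1.884^2 - 12*1.884 + 0.63*|1.884| = -10.7727


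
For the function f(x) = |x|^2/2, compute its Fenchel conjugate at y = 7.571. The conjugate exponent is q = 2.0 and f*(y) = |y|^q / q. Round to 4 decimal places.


The conjugate exponent q satisfies 1/p + 1/q = 1.
p = 2, so q = 2/(2 - 1) = 2.0
|y|^q = 7.571^2.0 = 57.32
f*(7.571) = 57.32 / 2.0 = 28.66


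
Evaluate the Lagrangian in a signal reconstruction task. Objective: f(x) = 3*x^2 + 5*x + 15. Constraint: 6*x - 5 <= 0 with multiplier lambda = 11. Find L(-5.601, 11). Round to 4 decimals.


Step 1: Evaluate f(x).
f(-5.601) = 3*(-5.601)^2 + 5*(-5.601) + 15 = 81.1086
Step 2: Evaluate g(x).
g(-5.601) = 6*-5.601 - 5 = -38.606
Step 3: Compute Lagrangian.
L = 81.1086 + 11*-38.606 = -343.5574


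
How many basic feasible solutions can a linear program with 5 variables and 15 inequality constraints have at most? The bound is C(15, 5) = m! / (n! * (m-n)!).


Each vertex corresponds to some choice of n active constraints out of m, so the number of vertices is at most C(m, n) = m! / (n!(m-n)!).
m = 15, n = 5
Numerator: 15 * 14 * 13 * 12 * 11
Denominator: 5! = 120
C(15, 5) = 3003


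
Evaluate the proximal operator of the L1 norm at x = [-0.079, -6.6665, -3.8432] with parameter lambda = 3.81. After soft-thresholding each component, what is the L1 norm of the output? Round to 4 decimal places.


Soft-thresholding with lambda = 3.81:
prox(-0.079) = sign(-0.079)*max(|-0.079| - 3.81, 0) = 0.0
prox(-6.6665) = sign(-6.6665)*max(|-6.6665| - 3.81, 0) = -2.8565
prox(-3.8432) = sign(-3.8432)*max(|-3.8432| - 3.81, 0) = -0.0332
prox(x) = [0.0, -2.8565, -0.0332]
||prox(x)||_1 = 0.0 + 2.8565 + 0.0332 = 2.8897


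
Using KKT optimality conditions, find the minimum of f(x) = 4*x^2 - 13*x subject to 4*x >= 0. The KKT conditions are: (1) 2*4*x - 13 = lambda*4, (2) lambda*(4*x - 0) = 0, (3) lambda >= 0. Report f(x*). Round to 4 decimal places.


Step 1: Try lambda = 0 (constraint inactive).
Stationarity: 2*4*x - 13 = 0
x* = 13/(2*4) = 1.625
Check constraint: 4*1.625 = 6.5 >= 0 -- satisfied.
Step 2: Compute optimal value.
f(x*) = 4*1.625^2 - 13*1.625 = -10.5625


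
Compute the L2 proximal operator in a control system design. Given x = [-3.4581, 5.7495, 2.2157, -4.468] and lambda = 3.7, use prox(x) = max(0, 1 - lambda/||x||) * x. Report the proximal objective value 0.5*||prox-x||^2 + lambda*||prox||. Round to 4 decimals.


Step 1: Compute ||x||.
||x|| = 8.3599
Step 2: Compute scaling factor.
scale = max(0, 1 - 3.7/8.3599) = 0.5574
Step 3: prox(x) = [-1.9276, 3.2048, 1.2351, -2.4905]
||prox(x)|| = 4.6599
Step 4: Proximal objective.
0.5*||prox-x||^2 = 6.845
lambda*||prox|| = 17.2416
Total = 24.0865


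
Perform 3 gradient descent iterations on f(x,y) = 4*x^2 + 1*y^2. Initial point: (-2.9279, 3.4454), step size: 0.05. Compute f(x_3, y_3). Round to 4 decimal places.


Gradient descent on f(x,y) = 4*x^2 + 1*y^2.
Starting point: (-2.9279, 3.4454), alpha = 0.05
Step 1: grad_x = 2*4*-2.9279 = -23.4232, grad_y = 2*1*3.4454 = 6.8908
  x_1 = -2.9279 - 0.05*-23.4232 = -1.7567
  y_1 = 3.4454 - 0.05*6.8908 = 3.1009
Step 2: grad_x = 2*4*-1.7567 = -14.0539, grad_y = 2*1*3.1009 = 6.2017
  x_2 = -1.7567 - 0.05*-14.0539 = -1.054
  y_2 = 3.1009 - 0.05*6.2017 = 2.7908
Step 3: grad_x = 2*4*-1.054 = -8.4324, grad_y = 2*1*2.7908 = 5.5815
  x_3 = -1.054 - 0.05*-8.4324 = -0.6324
  y_3 = 2.7908 - 0.05*5.5815 = 2.5117
f(-0.6324, 2.5117) = 4*(-0.6324)^2 + 1*2.5117^2 = 7.9085


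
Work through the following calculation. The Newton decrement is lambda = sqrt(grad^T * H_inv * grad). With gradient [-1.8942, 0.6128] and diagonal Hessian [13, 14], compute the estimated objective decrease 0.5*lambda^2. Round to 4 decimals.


Step 1: H is diagonal, so H^(-1) * g = [-0.1457, 0.0438].
Step 2: g^T H^(-1) g = sum_i g_i^2 / H_ii
  = (-1.8942)^2/13 + (0.6128)^2/14
  = 0.276 + 0.0268 = 0.3028
Step 3: Objective decrease = 0.5 * g^T H^(-1) g = 0.1514


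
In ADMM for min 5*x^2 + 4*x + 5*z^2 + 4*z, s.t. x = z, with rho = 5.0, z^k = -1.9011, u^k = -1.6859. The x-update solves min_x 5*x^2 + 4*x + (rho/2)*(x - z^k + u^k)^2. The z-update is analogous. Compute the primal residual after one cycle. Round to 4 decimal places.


ADMM iteration with rho = 5.0, z^k = -1.9011, u^k = -1.6859
Step 1: x-update.
Minimize 5*x^2 + 4*x + (5.0/2)*(x + 1.9011 - 1.6859)^2
FOC: (2*5 + 5.0)*x = -4 + 5.0*(-1.9011 + 1.6859)
x^{k+1} = -0.3384
Step 2: z-update.
Minimize 5*z^2 + 4*z + (5.0/2)*(-0.3384 - z - 1.6859)^2
FOC: (2*5 + 5.0)*z = -4 + 5.0*(-0.3384 - 1.6859)
z^{k+1} = -0.9414
Step 3: u-update.
u^{k+1} = -1.6859 - 0.3384 + 0.9414 = -1.0829
Step 4: Primal residual = |-0.3384 + 0.9414| = 0.603


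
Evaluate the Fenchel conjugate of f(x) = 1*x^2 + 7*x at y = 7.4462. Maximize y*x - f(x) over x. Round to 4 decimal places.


f*(y) = sup_x {y*x - a*x^2 - b*x} = sup_x {(y-b)*x - a*x^2}
FOC: (y - b) - 2a*x = 0 => x* = (y - b)/(2a)
x* = (7.4462 - 7)/(2*1) = 0.2231
f*(7.4462) = (y-b)^2/(4a) = (7.4462 - 7)^2/(4*1)
= 0.1991/4 = 0.0498


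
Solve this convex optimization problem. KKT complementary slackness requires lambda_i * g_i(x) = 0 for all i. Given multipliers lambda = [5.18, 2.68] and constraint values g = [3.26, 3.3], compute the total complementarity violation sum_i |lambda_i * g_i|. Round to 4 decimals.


KKT complementary slackness check:
lambda_1 * g_1 = 5.18 * 3.26 = 16.8868
lambda_2 * g_2 = 2.68 * 3.3 = 8.844
Total violation = 16.8868 + 8.844 = 25.7308


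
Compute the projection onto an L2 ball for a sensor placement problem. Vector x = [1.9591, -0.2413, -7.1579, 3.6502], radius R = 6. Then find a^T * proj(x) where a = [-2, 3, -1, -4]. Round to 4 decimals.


Step 1: Compute ||x|| (intermediates to 6 decimals).
||x|| = sqrt(1.9591^2 + (-0.2413)^2 + (-7.1579)^2 + 3.6502^2) = 8.273801
Step 2: Project.
Since ||x|| > R, scale = R/||x|| = 6/8.273801 = 0.725181, proj(x) = scale * x
proj(x) = [1.420702, -0.174986, -5.190773, 2.647056]
Step 3: Dot product.
a^T * proj(x) = -2*1.420702 + 3*(-0.174986) - 1*(-5.190773) - 4*2.647056 = -8.7638


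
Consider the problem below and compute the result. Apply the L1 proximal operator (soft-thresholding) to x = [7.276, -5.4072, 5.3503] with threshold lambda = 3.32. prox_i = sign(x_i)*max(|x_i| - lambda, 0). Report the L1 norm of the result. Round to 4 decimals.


Soft-thresholding with lambda = 3.32:
prox(7.276) = sign(7.276)*max(|7.276| - 3.32, 0) = 3.956
prox(-5.4072) = sign(-5.4072)*max(|-5.4072| - 3.32, 0) = -2.0872
prox(5.3503) = sign(5.3503)*max(|5.3503| - 3.32, 0) = 2.0303
prox(x) = [3.956, -2.0872, 2.0303]
||prox(x)||_1 = 3.956 + 2.0872 + 2.0303 = 8.0735


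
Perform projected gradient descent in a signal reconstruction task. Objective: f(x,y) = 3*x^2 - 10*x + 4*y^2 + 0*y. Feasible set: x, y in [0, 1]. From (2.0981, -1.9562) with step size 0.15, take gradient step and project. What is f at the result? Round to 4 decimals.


Step 1: Compute gradient at (2.0981, -1.9562).
grad_x = 2*3*2.0981 - 10 = 2.5886
grad_y = 2*4*-1.9562 + 0 = -15.6496
Step 2: Gradient step.
x_raw = 2.0981 - 0.15*2.5886 = 1.7098
y_raw = -1.9562 - 0.15*-15.6496 = 0.3912
Step 3: Project onto [0, 1].
x_proj = clip(1.7098) = 1.0
y_proj = clip(0.3912) = 0.3912
Step 4: Evaluate f.
f(1.0, 0.3912) = -6.3877


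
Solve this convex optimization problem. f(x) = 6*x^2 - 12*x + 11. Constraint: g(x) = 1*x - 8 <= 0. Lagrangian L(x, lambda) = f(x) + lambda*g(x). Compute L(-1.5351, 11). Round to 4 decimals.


Step 1: Evaluate f(x).
f(-1.5351) = 6*(-1.5351)^2 - 12*(-1.5351) + 11 = 43.5604
Step 2: Evaluate g(x).
g(-1.5351) = 1*-1.5351 - 8 = -9.5351
Step 3: Compute Lagrangian.
L = 43.5604 + 11*-9.5351 = -61.3257


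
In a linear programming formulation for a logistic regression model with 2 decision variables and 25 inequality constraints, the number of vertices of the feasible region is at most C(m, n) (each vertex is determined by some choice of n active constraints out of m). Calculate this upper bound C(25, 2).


Each vertex corresponds to some choice of n active constraints out of m, so the number of vertices is at most C(m, n) = m! / (n!(m-n)!).
m = 25, n = 2
Numerator: 25 * 24
Denominator: 2! = 2
C(25, 2) = 300


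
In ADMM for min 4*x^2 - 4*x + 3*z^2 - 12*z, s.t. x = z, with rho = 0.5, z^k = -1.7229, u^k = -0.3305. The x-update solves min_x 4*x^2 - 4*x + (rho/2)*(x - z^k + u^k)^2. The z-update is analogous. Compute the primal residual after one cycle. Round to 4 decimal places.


ADMM iteration with rho = 0.5, z^k = -1.7229, u^k = -0.3305
Step 1: x-update.
Minimize 4*x^2 - 4*x + (0.5/2)*(x + 1.7229 - 0.3305)^2
FOC: (2*4 + 0.5)*x = 4 + 0.5*(-1.7229 + 0.3305)
x^{k+1} = 0.3887
Step 2: z-update.
Minimize 3*z^2 - 12*z + (0.5/2)*(0.3887 - z - 0.3305)^2
FOC: (2*3 + 0.5)*z = 12 + 0.5*(0.3887 - 0.3305)
z^{k+1} = 1.8506
Step 3: u-update.
u^{k+1} = -0.3305 + 0.3887 - 1.8506 = -1.7924
Step 4: Primal residual = |0.3887 - 1.8506| = 1.4619


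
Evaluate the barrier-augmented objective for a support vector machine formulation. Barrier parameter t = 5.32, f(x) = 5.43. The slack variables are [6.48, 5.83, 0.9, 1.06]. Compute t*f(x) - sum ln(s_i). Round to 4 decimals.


Step 1: Compute log-barrier.
ln values: [1.8687, 1.763, -0.1054, 0.0583]
phi = -(1.8687 + 1.763 - 0.1054 + 0.0583) = -3.5846
Step 2: Compute augmented objective.
t*f(x) = 5.32*5.43 = 28.8876
Total = 28.8876 - 3.5846 = 25.303


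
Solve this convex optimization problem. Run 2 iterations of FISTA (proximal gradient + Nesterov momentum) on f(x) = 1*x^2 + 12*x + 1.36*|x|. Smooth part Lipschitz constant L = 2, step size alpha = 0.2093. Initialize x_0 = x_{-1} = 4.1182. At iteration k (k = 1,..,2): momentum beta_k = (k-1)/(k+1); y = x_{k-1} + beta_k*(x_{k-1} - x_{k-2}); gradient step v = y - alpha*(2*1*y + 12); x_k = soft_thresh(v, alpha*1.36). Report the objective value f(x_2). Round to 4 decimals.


FISTA on f(x) = 1*x^2 + 12*x + 1.36*|x|
L = 2, alpha = 0.2093
Iteration 1: beta = 0.0, y = 4.1182 + 0.0*(4.1182 - 4.1182) = 4.1182
  grad(y) = 20.2364, v = y - alpha*grad = -0.1173
  prox(v) = soft_thresh(-0.1173, 0.2846) = 0.0
Iteration 2: beta = 0.3333, y = 0.0 + 0.3333*(0.0 - 4.1182) = -1.3727
  grad(y) = 9.2545, v = y - alpha*grad = -3.3097
  prox(v) = soft_thresh(-3.3097, 0.2846) = -3.0251
f(x_2) = 1*(-3.0251)^2 + 12*(-3.0251) + 1.36*|-3.0251| = -23.0356


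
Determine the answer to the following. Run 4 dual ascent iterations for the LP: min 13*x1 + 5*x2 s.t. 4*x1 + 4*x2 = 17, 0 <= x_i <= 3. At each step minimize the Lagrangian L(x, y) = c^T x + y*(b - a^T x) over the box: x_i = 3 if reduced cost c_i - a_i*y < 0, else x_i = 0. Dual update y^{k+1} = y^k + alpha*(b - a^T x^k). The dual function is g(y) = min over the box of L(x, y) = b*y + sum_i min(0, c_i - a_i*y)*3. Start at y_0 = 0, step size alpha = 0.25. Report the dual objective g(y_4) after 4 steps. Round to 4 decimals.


Dual ascent for LP: min 13*x1 + 5*x2, 4*x1 + 4*x2 = 17, 0 <= x_i <= 3
Step 1: y^k = 0.0, reduced costs: (13.0, 5.0)
  x^k = (0.0, 0.0), subgradient = b - a^T x = 17.0
  y^{k+1} = 0.0 + 0.25*17.0 = 4.25
Step 2: y^k = 4.25, reduced costs: (-4.0, -12.0)
  x^k = (3.0, 3.0), subgradient = b - a^T x = -7.0
  y^{k+1} = 4.25 + 0.25*-7.0 = 2.5
Step 3: y^k = 2.5, reduced costs: (3.0, -5.0)
  x^k = (0.0, 3.0), subgradient = b - a^T x = 5.0
  y^{k+1} = 2.5 + 0.25*5.0 = 3.75
Step 4: y^k = 3.75, reduced costs: (-2.0, -10.0)
  x^k = (3.0, 3.0), subgradient = b - a^T x = -7.0
  y^{k+1} = 3.75 + 0.25*-7.0 = 2.0
Dual objective at y_4 = 2.0: reduced costs (5.0, -3.0), box minimizer x = (0.0, 3.0)
g(y_4) = b*y + (c1 - a1*y)*x1 + (c2 - a2*y)*x2 = 17*2.0 + 5.0*0.0 + (-3.0)*3.0 = 34.0 + 0.0 - 9.0 = 25.0


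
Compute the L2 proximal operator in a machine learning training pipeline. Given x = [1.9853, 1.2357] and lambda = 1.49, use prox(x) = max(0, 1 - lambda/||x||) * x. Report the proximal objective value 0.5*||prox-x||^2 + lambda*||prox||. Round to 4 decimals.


Step 1: Compute ||x||.
||x|| = 2.3385
Step 2: Compute scaling factor.
scale = max(0, 1 - 1.49/2.3385) = 0.3628
Step 3: prox(x) = [0.7203, 0.4483]
||prox(x)|| = 0.8485
Step 4: Proximal objective.
0.5*||prox-x||^2 = 1.1101
lambda*||prox|| = 1.2643
Total = 2.3742


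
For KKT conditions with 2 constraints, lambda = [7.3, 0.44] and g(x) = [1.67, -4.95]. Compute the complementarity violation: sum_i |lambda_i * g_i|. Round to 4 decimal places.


KKT complementary slackness check:
lambda_1 * g_1 = 7.3 * 1.67 = 12.191
lambda_2 * g_2 = 0.44 * -4.95 = -2.178
Total violation = 12.191 + 2.178 = 14.369


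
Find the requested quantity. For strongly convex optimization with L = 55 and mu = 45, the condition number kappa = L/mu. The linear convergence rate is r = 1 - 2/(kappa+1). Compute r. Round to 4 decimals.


Step 1: Compute the condition number.
kappa = L/mu = 55/45 = 1.2222
Step 2: Compute the convergence rate.
r = 1 - 2/(kappa + 1) = 1 - 2*mu/(L + mu) = (L - mu)/(L + mu) = 10/100 = 0.1


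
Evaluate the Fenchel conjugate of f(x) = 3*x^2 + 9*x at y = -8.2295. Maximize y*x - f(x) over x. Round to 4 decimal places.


f*(y) = sup_x {y*x - a*x^2 - b*x} = sup_x {(y-b)*x - a*x^2}
FOC: (y - b) - 2a*x = 0 => x* = (y - b)/(2a)
x* = (-8.2295 - 9)/(2*3) = -2.8716
f*(-8.2295) = (y-b)^2/(4a) = (-8.2295 - 9)^2/(4*3)
= 296.8557/12 = 24.738


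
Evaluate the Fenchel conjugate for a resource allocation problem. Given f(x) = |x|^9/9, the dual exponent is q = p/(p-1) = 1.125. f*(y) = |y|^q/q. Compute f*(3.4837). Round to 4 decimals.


The conjugate exponent q satisfies 1/p + 1/q = 1.
p = 9, so q = 9/(9 - 1) = 1.125
|y|^q = 3.4837^1.125 = 4.0719
f*(3.4837) = 4.0719 / 1.125 = 3.6195


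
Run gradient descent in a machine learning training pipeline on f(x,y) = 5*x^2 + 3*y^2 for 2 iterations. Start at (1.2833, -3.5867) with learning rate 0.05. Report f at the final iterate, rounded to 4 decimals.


Gradient descent on f(x,y) = 5*x^2 + 3*y^2.
Starting point: (1.2833, -3.5867), alpha = 0.05
Step 1: grad_x = 2*5*1.2833 = 12.833, grad_y = 2*3*-3.5867 = -21.5202
  x_1 = 1.2833 - 0.05*12.833 = 0.6417
  y_1 = -3.5867 - 0.05*-21.5202 = -2.5107
Step 2: grad_x = 2*5*0.6417 = 6.4165, grad_y = 2*3*-2.5107 = -15.0641
  x_2 = 0.6417 - 0.05*6.4165 = 0.3208
  y_2 = -2.5107 - 0.05*-15.0641 = -1.7575
f(0.3208, -1.7575) = 5*0.3208^2 + 3*(-1.7575)^2 = 9.7809


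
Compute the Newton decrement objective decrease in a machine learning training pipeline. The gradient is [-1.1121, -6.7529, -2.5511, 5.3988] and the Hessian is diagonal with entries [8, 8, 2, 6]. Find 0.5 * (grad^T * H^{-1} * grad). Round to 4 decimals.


Step 1: H is diagonal, so H^(-1) * g = [-0.139, -0.8441, -1.2756, 0.8998].
Step 2: g^T H^(-1) g = sum_i g_i^2 / H_ii
  = (-1.1121)^2/8 + (-6.7529)^2/8 + (-2.5511)^2/2 + (5.3988)^2/6
  = 0.1546 + 5.7002 + 3.2541 + 4.8578 = 13.9667
Step 3: Objective decrease = 0.5 * g^T H^(-1) g = 6.9833


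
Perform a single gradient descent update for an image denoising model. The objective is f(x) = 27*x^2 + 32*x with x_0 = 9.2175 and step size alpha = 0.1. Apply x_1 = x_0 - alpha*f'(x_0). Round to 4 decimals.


We compute the gradient at x_0 and apply the update.
f'(x) = 54*x + 32
f'(9.2175) = 54*9.2175 + 32 = 529.745
x_1 = 9.2175 - 0.1*529.745 = -43.757


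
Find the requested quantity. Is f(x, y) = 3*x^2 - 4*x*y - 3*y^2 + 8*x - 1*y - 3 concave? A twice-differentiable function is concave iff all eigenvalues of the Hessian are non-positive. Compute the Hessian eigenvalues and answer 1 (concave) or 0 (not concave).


The Hessian of f(x,y) = 3*x^2 - 4*x*y - 3*y^2 + 8*x - 1*y - 3 is:
H = [[6, -4], [-4, -6]]
Trace = 6 - 6 = 0
Determinant = 6*-6 - (-4)^2 = -52
Discriminant = (0)^2 - 4*-52 = 208.0
Eigenvalues: lambda_1 = -7.2111, lambda_2 = 7.2111
The function is not concave.

0


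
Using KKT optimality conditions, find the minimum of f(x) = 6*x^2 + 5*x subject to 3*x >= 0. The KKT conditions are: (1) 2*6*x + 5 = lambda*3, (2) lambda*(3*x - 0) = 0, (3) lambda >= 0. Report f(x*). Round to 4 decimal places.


Step 1: Try lambda = 0 (constraint inactive).
x_unc = -5/(2*6) = -0.4167
Check: 3*-0.4167 = -1.2501 < 0 -- violated!
Step 2: Constraint must be active: 3*x = 0
x* = 0/3 = 0.0
lambda = (2*6*0.0 + 5)/3 = 1.6667
Step 3: Compute optimal value.
f(x*) = 6*0.0^2 + 5*0.0 = 0.0


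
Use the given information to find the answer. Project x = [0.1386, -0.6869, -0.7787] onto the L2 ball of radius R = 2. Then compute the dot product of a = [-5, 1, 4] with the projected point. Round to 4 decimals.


Step 1: Compute ||x|| (intermediates to 6 decimals).
||x|| = sqrt(0.1386^2 + (-0.6869)^2 + (-0.7787)^2) = 1.047576
Step 2: Project.
Since ||x|| <= R, proj = x (no scaling needed).
proj(x) = [0.1386, -0.6869, -0.7787]
Step 3: Dot product.
a^T * proj(x) = -5*0.1386 + 1*(-0.6869) + 4*(-0.7787) = -4.4947


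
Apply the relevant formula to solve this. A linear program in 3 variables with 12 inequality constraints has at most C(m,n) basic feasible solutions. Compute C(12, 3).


Each vertex corresponds to some choice of n active constraints out of m, so the number of vertices is at most C(m, n) = m! / (n!(m-n)!).
m = 12, n = 3
Numerator: 12 * 11 * 10
Denominator: 3! = 6
C(12, 3) = 220


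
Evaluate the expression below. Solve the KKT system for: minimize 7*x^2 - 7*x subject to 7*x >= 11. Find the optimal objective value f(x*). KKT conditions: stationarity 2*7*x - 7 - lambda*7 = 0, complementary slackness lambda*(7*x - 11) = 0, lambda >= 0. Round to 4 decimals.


Step 1: Try lambda = 0 (constraint inactive).
x_unc = 7/(2*7) = 0.5
Check: 7*0.5 = 3.5 < 11 -- violated!
Step 2: Constraint must be active: 7*x = 11
x* = 11/7 = 1.5714 (rounded; the exact value 11/7 is used below)
lambda = (2*7*(11/7) - 7)/7 = 2.1429
Step 3: Compute optimal value.
f(x*) = 7*(11/7)^2 - 7*(11/7) = 6.2857


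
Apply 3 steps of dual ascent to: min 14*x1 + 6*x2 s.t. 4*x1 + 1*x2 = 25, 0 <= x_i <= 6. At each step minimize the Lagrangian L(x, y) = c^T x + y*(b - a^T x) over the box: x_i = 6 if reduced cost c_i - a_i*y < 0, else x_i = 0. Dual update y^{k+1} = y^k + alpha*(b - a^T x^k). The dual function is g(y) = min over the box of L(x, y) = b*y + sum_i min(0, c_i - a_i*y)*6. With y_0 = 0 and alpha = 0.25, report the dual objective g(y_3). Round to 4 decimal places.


Dual ascent for LP: min 14*x1 + 6*x2, 4*x1 + 1*x2 = 25, 0 <= x_i <= 6
Step 1: y^k = 0.0, reduced costs: (14.0, 6.0)
  x^k = (0.0, 0.0), subgradient = b - a^T x = 25.0
  y^{k+1} = 0.0 + 0.25*25.0 = 6.25
Step 2: y^k = 6.25, reduced costs: (-11.0, -0.25)
  x^k = (6.0, 6.0), subgradient = b - a^T x = -5.0
  y^{k+1} = 6.25 + 0.25*-5.0 = 5.0
Step 3: y^k = 5.0, reduced costs: (-6.0, 1.0)
  x^k = (6.0, 0.0), subgradient = b - a^T x = 1.0
  y^{k+1} = 5.0 + 0.25*1.0 = 5.25
Dual objective at y_3 = 5.25: reduced costs (-7.0, 0.75), box minimizer x = (6.0, 0.0)
g(y_3) = b*y + (c1 - a1*y)*x1 + (c2 - a2*y)*x2 = 25*5.25 + (-7.0)*6.0 + 0.75*0.0 = 131.25 - 42.0 + 0.0 = 89.25


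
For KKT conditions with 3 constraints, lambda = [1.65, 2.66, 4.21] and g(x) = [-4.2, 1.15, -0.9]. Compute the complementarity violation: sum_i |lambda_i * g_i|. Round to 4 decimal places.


KKT complementary slackness check:
lambda_1 * g_1 = 1.65 * -4.2 = -6.93
lambda_2 * g_2 = 2.66 * 1.15 = 3.059
lambda_3 * g_3 = 4.21 * -0.9 = -3.789
Total violation = 6.93 + 3.059 + 3.789 = 13.778


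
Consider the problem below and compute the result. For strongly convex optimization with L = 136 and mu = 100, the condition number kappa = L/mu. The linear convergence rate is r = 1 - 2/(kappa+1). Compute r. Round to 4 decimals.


Step 1: Compute the condition number.
kappa = L/mu = 136/100 = 1.36
Step 2: Compute the convergence rate.
r = 1 - 2/(kappa + 1) = 1 - 2*mu/(L + mu) = (L - mu)/(L + mu) = 36/236 = 0.1525


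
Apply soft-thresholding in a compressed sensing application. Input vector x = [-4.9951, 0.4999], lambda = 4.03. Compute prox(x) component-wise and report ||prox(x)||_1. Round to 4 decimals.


Soft-thresholding with lambda = 4.03:
prox(-4.9951) = sign(-4.9951)*max(|-4.9951| - 4.03, 0) = -0.9651
prox(0.4999) = sign(0.4999)*max(|0.4999| - 4.03, 0) = 0.0
prox(x) = [-0.9651, 0.0]
||prox(x)||_1 = 0.9651 + 0.0 = 0.9651


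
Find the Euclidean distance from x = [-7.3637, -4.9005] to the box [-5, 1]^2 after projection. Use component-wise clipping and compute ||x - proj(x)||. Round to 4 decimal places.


Project each component onto [-5, 1].
clip(-7.3637) = -5.0, clip(-4.9005) = -4.9005
Projection = [-5.0, -4.9005]
Squared diffs: [5.5871, 0.0]
Distance = sqrt(5.5871) = 2.3637


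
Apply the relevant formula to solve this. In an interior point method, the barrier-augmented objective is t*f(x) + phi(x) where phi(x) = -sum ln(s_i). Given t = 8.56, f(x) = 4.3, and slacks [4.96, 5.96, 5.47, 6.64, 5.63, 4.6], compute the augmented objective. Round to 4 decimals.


Step 1: Compute log-barrier.
ln values: [1.6014, 1.7851, 1.6993, 1.8931, 1.7281, 1.5261]
phi = -(1.6014 + 1.7851 + 1.6993 + 1.8931 + 1.7281 + 1.5261) = -10.233
Step 2: Compute augmented objective.
t*f(x) = 8.56*4.3 = 36.808
Total = 36.808 - 10.233 = 26.575


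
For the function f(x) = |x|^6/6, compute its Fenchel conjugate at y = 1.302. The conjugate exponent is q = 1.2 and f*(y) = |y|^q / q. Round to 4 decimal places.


The conjugate exponent q satisfies 1/p + 1/q = 1.
p = 6, so q = 6/(6 - 1) = 1.2
|y|^q = 1.302^1.2 = 1.3726
f*(1.302) = 1.3726 / 1.2 = 1.1438


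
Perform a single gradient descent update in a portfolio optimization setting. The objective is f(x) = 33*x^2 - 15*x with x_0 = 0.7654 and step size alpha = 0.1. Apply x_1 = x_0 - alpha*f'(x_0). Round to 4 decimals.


We compute the gradient at x_0 and apply the update.
f'(x) = 66*x - 15
f'(0.7654) = 66*0.7654 - 15 = 35.5164
x_1 = 0.7654 - 0.1*35.5164 = -2.7862


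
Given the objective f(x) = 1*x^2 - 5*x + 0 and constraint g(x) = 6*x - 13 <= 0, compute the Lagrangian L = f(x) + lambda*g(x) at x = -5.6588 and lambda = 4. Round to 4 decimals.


Step 1: Evaluate f(x).
f(-5.6588) = 1*(-5.6588)^2 - 5*(-5.6588) + 0 = 60.316
Step 2: Evaluate g(x).
g(-5.6588) = 6*-5.6588 - 13 = -46.9528
Step 3: Compute Lagrangian.
L = 60.316 + 4*-46.9528 = -127.4952


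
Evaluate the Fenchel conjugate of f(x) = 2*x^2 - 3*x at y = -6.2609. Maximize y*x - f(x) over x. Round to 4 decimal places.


f*(y) = sup_x {y*x - a*x^2 - b*x} = sup_x {(y-b)*x - a*x^2}
FOC: (y - b) - 2a*x = 0 => x* = (y - b)/(2a)
x* = (-6.2609 + 3)/(2*2) = -0.8152
f*(-6.2609) = (y-b)^2/(4a) = (-6.2609 + 3)^2/(4*2)
= 10.6335/8 = 1.3292


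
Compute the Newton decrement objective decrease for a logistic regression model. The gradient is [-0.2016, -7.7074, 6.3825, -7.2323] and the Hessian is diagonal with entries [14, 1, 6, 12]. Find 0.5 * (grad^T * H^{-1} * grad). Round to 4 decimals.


Step 1: H is diagonal, so H^(-1) * g = [-0.0144, -7.7074, 1.0638, -0.6027].
Step 2: g^T H^(-1) g = sum_i g_i^2 / H_ii
  = (-0.2016)^2/14 + (-7.7074)^2/1 + (6.3825)^2/6 + (-7.2323)^2/12
  = 0.0029 + 59.404 + 6.7894 + 4.3588 = 70.5551
Step 3: Objective decrease = 0.5 * g^T H^(-1) g = 35.2776


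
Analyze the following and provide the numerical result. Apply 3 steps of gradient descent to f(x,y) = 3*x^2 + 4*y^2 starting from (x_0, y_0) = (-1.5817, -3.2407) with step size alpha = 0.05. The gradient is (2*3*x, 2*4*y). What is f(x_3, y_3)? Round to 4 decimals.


Gradient descent on f(x,y) = 3*x^2 + 4*y^2.
Starting point: (-1.5817, -3.2407), alpha = 0.05
Step 1: grad_x = 2*3*-1.5817 = -9.4902, grad_y = 2*4*-3.2407 = -25.9256
  x_1 = -1.5817 - 0.05*-9.4902 = -1.1072
  y_1 = -3.2407 - 0.05*-25.9256 = -1.9444
Step 2: grad_x = 2*3*-1.1072 = -6.6431, grad_y = 2*4*-1.9444 = -15.5554
  x_2 = -1.1072 - 0.05*-6.6431 = -0.775
  y_2 = -1.9444 - 0.05*-15.5554 = -1.1667
Step 3: grad_x = 2*3*-0.775 = -4.6502, grad_y = 2*4*-1.1667 = -9.3332
  x_3 = -0.775 - 0.05*-4.6502 = -0.5425
  y_3 = -1.1667 - 0.05*-9.3332 = -0.7
f(-0.5425, -0.7) = 3*(-0.5425)^2 + 4*(-0.7)^2 = 2.8429


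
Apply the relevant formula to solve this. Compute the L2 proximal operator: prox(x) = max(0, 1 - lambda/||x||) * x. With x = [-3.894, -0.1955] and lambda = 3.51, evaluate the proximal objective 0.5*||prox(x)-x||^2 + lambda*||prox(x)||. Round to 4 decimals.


Step 1: Compute ||x||.
||x|| = 3.8989
Step 2: Compute scaling factor.
scale = max(0, 1 - 3.51/3.8989) = 0.0997
Step 3: prox(x) = [-0.3884, -0.0195]
||prox(x)|| = 0.3889
Step 4: Proximal objective.
0.5*||prox-x||^2 = 6.1601
lambda*||prox|| = 1.365
Total = 7.5251


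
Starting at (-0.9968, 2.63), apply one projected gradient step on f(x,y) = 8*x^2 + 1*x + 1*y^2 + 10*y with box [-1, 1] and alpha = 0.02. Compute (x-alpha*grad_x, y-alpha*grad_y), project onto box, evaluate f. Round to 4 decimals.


Step 1: Compute gradient at (-0.9968, 2.63).
grad_x = 2*8*-0.9968 + 1 = -14.9488
grad_y = 2*1*2.63 + 10 = 15.26
Step 2: Gradient step.
x_raw = -0.9968 - 0.02*-14.9488 = -0.6978
y_raw = 2.63 - 0.02*15.26 = 2.3248
Step 3: Project onto [-1, 1].
x_proj = clip(-0.6978) = -0.6978
y_proj = clip(2.3248) = 1.0
Step 4: Evaluate f.
f(-0.6978, 1.0) = 14.1978


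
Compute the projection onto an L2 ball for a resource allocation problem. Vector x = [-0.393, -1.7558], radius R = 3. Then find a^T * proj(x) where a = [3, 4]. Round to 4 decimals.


Step 1: Compute ||x|| (intermediates to 6 decimals).
||x|| = sqrt((-0.393)^2 + (-1.7558)^2) = 1.799245
Step 2: Project.
Since ||x|| <= R, proj = x (no scaling needed).
proj(x) = [-0.393, -1.7558]
Step 3: Dot product.
a^T * proj(x) = 3*(-0.393) + 4*(-1.7558) = -8.2022


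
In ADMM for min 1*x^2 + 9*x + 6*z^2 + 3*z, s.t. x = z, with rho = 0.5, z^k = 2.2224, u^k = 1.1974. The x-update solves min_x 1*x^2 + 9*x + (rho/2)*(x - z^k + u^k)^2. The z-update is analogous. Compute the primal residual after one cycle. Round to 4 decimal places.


ADMM iteration with rho = 0.5, z^k = 2.2224, u^k = 1.1974
Step 1: x-update.
Minimize 1*x^2 + 9*x + (0.5/2)*(x - 2.2224 + 1.1974)^2
FOC: (2*1 + 0.5)*x = -9 + 0.5*(2.2224 - 1.1974)
x^{k+1} = -3.395
Step 2: z-update.
Minimize 6*z^2 + 3*z + (0.5/2)*(-3.395 - z + 1.1974)^2
FOC: (2*6 + 0.5)*z = -3 + 0.5*(-3.395 + 1.1974)
z^{k+1} = -0.3279
Step 3: u-update.
u^{k+1} = 1.1974 - 3.395 + 0.3279 = -1.8697
Step 4: Primal residual = |-3.395 + 0.3279| = 3.0671


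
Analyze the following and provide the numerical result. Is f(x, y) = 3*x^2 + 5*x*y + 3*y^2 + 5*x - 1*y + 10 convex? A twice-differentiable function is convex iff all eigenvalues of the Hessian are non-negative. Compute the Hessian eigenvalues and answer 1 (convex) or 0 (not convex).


The Hessian of f(x,y) = 3*x^2 + 5*x*y + 3*y^2 + 5*x - 1*y + 10 is:
H = [[6, 5], [5, 6]]
Trace = 6 + 6 = 12
Determinant = 6*6 - (5)^2 = 11
Discriminant = (12)^2 - 4*11 = 100.0
Eigenvalues: lambda_1 = 1.0, lambda_2 = 11.0
The function is convex.

1


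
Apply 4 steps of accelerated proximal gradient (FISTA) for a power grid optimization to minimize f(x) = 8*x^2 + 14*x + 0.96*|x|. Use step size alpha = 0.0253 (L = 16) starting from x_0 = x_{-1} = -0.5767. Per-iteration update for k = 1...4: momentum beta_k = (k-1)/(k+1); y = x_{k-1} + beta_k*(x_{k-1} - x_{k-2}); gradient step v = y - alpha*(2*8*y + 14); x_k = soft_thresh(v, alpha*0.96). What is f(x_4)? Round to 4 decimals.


FISTA on f(x) = 8*x^2 + 14*x + 0.96*|x|
L = 16, alpha = 0.0253
Iteration 1: beta = 0.0, y = -0.5767 + 0.0*(-0.5767 + 0.5767) = -0.5767
  grad(y) = 4.7728, v = y - alpha*grad = -0.6975
  prox(v) = soft_thresh(-0.6975, 0.0243) = -0.6732
Iteration 2: beta = 0.3333, y = -0.6732 + 0.3333*(-0.6732 + 0.5767) = -0.7053
  grad(y) = 2.7149, v = y - alpha*grad = -0.774
  prox(v) = soft_thresh(-0.774, 0.0243) = -0.7497
Iteration 3: beta = 0.5, y = -0.7497 + 0.5*(-0.7497 + 0.6732) = -0.788
  grad(y) = 1.3921, v = y - alpha*grad = -0.8232
  prox(v) = soft_thresh(-0.8232, 0.0243) = -0.7989
Iteration 4: beta = 0.6, y = -0.7989 + 0.6*(-0.7989 + 0.7497) = -0.8285
  grad(y) = 0.7448, v = y - alpha*grad = -0.8473
  prox(v) = soft_thresh(-0.8473, 0.0243) = -0.823
f(x_4) = 8*(-0.823)^2 + 14*(-0.823) + 0.96*|-0.823| = -5.3133


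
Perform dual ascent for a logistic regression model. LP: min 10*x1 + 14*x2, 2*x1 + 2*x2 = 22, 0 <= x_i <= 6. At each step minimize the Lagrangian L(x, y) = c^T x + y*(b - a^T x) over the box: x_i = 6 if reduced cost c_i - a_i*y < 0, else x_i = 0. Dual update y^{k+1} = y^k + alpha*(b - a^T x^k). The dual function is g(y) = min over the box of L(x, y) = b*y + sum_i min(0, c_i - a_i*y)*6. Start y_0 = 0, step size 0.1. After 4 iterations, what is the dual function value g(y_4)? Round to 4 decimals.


Dual ascent for LP: min 10*x1 + 14*x2, 2*x1 + 2*x2 = 22, 0 <= x_i <= 6
Step 1: y^k = 0.0, reduced costs: (10.0, 14.0)
  x^k = (0.0, 0.0), subgradient = b - a^T x = 22.0
  y^{k+1} = 0.0 + 0.1*22.0 = 2.2
Step 2: y^k = 2.2, reduced costs: (5.6, 9.6)
  x^k = (0.0, 0.0), subgradient = b - a^T x = 22.0
  y^{k+1} = 2.2 + 0.1*22.0 = 4.4
Step 3: y^k = 4.4, reduced costs: (1.2, 5.2)
  x^k = (0.0, 0.0), subgradient = b - a^T x = 22.0
  y^{k+1} = 4.4 + 0.1*22.0 = 6.6
Step 4: y^k = 6.6, reduced costs: (-3.2, 0.8)
  x^k = (6.0, 0.0), subgradient = b - a^T x = 10.0
  y^{k+1} = 6.6 + 0.1*10.0 = 7.6
Dual objective at y_4 = 7.6: reduced costs (-5.2, -1.2), box minimizer x = (6.0, 6.0)
g(y_4) = b*y + (c1 - a1*y)*x1 + (c2 - a2*y)*x2 = 22*7.6 + (-5.2)*6.0 + (-1.2)*6.0 = 167.2 - 31.2 - 7.2 = 128.8


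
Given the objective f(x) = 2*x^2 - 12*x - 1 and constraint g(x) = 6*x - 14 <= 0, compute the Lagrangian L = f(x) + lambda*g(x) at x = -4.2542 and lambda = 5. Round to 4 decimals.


Step 1: Evaluate f(x).
f(-4.2542) = 2*(-4.2542)^2 - 12*(-4.2542) - 1 = 86.2468
Step 2: Evaluate g(x).
g(-4.2542) = 6*-4.2542 - 14 = -39.5252
Step 3: Compute Lagrangian.
L = 86.2468 + 5*-39.5252 = -111.3792


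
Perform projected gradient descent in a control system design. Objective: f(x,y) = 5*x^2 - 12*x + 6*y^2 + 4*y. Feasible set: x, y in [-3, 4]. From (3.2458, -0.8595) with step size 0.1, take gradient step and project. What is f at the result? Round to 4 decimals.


Step 1: Compute gradient at (3.2458, -0.8595).
grad_x = 2*5*3.2458 - 12 = 20.458
grad_y = 2*6*-0.8595 + 4 = -6.314
Step 2: Gradient step.
x_raw = 3.2458 - 0.1*20.458 = 1.2
y_raw = -0.8595 - 0.1*-6.314 = -0.2281
Step 3: Project onto [-3, 4].
x_proj = clip(1.2) = 1.2
y_proj = clip(-0.2281) = -0.2281
Step 4: Evaluate f.
f(1.2, -0.2281) = -7.8002


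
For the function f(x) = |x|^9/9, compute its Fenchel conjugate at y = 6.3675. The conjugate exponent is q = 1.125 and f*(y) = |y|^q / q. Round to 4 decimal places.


The conjugate exponent q satisfies 1/p + 1/q = 1.
p = 9, so q = 9/(9 - 1) = 1.125
|y|^q = 6.3675^1.125 = 8.0254
f*(6.3675) = 8.0254 / 1.125 = 7.1337


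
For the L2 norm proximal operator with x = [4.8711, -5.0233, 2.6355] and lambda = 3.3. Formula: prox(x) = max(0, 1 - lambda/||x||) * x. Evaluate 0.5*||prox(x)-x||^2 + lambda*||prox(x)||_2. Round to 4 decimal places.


Step 1: Compute ||x||.
||x|| = 7.4771
Step 2: Compute scaling factor.
scale = max(0, 1 - 3.3/7.4771) = 0.5587
Step 3: prox(x) = [2.7213, -2.8063, 1.4723]
||prox(x)|| = 4.1771
Step 4: Proximal objective.
0.5*||prox-x||^2 = 5.445
lambda*||prox|| = 13.7844
Total = 19.2294


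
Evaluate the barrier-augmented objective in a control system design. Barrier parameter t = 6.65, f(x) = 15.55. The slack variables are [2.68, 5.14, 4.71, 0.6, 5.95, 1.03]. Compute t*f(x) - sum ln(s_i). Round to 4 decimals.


Step 1: Compute log-barrier.
ln values: [0.9858, 1.6371, 1.5497, -0.5108, 1.7834, 0.0296]
phi = -(0.9858 + 1.6371 + 1.5497 - 0.5108 + 1.7834 + 0.0296) = -5.4747
Step 2: Compute augmented objective.
t*f(x) = 6.65*15.55 = 103.4075
Total = 103.4075 - 5.4747 = 97.9328


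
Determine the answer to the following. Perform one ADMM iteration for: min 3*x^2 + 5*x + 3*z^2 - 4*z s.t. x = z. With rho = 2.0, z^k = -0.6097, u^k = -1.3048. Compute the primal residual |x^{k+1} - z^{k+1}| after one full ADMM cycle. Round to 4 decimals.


ADMM iteration with rho = 2.0, z^k = -0.6097, u^k = -1.3048
Step 1: x-update.
Minimize 3*x^2 + 5*x + (2.0/2)*(x + 0.6097 - 1.3048)^2
FOC: (2*3 + 2.0)*x = -5 + 2.0*(-0.6097 + 1.3048)
x^{k+1} = -0.4512
Step 2: z-update.
Minimize 3*z^2 - 4*z + (2.0/2)*(-0.4512 - z - 1.3048)^2
FOC: (2*3 + 2.0)*z = 4 + 2.0*(-0.4512 - 1.3048)
z^{k+1} = 0.061
Step 3: u-update.
u^{k+1} = -1.3048 - 0.4512 - 0.061 = -1.817
Step 4: Primal residual = |-0.4512 - 0.061| = 0.5122


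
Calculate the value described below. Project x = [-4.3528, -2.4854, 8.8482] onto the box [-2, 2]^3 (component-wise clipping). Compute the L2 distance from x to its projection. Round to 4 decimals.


Project each component onto [-2, 2].
clip(-4.3528) = -2.0, clip(-2.4854) = -2.0, clip(8.8482) = 2.0
Projection = [-2.0, -2.0, 2.0]
Squared diffs: [5.5357, 0.2356, 46.8978]
Distance = sqrt(52.6691) = 7.2573


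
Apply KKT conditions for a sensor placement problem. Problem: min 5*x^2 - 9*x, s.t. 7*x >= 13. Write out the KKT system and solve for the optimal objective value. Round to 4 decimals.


Step 1: Try lambda = 0 (constraint inactive).
x_unc = 9/(2*5) = 0.9
Check: 7*0.9 = 6.3 < 13 -- violated!
Step 2: Constraint must be active: 7*x = 13
x* = 13/7 = 1.8571 (rounded; the exact value 13/7 is used below)
lambda = (2*5*(13/7) - 9)/7 = 1.3673
Step 3: Compute optimal value.
f(x*) = 5*(13/7)^2 - 9*(13/7) = 0.5306


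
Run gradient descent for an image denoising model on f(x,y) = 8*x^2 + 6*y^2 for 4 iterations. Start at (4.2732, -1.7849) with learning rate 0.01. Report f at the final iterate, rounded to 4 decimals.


Gradient descent on f(x,y) = 8*x^2 + 6*y^2.
Starting point: (4.2732, -1.7849), alpha = 0.01
Step 1: grad_x = 2*8*4.2732 = 68.3712, grad_y = 2*6*-1.7849 = -21.4188
  x_1 = 4.2732 - 0.01*68.3712 = 3.5895
  y_1 = -1.7849 - 0.01*-21.4188 = -1.5707
Step 2: grad_x = 2*8*3.5895 = 57.4318, grad_y = 2*6*-1.5707 = -18.8485
  x_2 = 3.5895 - 0.01*57.4318 = 3.0152
  y_2 = -1.5707 - 0.01*-18.8485 = -1.3822
Step 3: grad_x = 2*8*3.0152 = 48.2427, grad_y = 2*6*-1.3822 = -16.5867
  x_3 = 3.0152 - 0.01*48.2427 = 2.5327
  y_3 = -1.3822 - 0.01*-16.5867 = -1.2164
Step 4: grad_x = 2*8*2.5327 = 40.5239, grad_y = 2*6*-1.2164 = -14.5963
  x_4 = 2.5327 - 0.01*40.5239 = 2.1275
  y_4 = -1.2164 - 0.01*-14.5963 = -1.0704
f(2.1275, -1.0704) = 8*2.1275^2 + 6*(-1.0704)^2 = 43.0847
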